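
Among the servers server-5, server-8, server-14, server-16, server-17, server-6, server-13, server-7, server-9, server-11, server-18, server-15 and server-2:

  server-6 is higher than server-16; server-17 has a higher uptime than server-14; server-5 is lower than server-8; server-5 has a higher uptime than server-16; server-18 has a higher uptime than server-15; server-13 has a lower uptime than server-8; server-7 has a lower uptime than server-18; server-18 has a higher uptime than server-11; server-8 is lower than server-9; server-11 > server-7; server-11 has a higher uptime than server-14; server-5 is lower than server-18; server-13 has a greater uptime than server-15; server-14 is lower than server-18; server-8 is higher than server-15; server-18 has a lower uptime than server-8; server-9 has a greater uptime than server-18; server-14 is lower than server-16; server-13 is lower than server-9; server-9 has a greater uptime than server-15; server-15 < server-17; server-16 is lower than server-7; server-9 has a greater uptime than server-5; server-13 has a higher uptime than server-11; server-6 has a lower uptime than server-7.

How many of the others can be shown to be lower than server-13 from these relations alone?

From server-13 the given relations immediately reach server-15, server-11.
From those, server-14, server-7 — 4 in total.
From those, server-16, server-6 — 6 in total.
No other element is forced below server-13 by the given relations, so the count is 6.

6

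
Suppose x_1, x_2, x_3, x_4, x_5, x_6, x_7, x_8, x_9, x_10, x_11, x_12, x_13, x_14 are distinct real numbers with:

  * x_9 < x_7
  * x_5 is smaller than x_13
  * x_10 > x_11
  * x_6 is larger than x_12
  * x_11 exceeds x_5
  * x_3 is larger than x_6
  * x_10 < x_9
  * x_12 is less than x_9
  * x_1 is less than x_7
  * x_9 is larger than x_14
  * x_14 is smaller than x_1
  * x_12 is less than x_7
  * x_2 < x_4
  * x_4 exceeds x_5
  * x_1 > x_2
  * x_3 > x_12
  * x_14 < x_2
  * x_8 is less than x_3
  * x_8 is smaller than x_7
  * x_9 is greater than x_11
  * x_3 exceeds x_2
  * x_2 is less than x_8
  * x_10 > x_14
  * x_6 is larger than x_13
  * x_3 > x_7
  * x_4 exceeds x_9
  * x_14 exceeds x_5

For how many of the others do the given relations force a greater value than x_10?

The elements the relations force above x_10 are x_9, x_7, x_3, x_4 — no chain reaches any other.
That is 4.

4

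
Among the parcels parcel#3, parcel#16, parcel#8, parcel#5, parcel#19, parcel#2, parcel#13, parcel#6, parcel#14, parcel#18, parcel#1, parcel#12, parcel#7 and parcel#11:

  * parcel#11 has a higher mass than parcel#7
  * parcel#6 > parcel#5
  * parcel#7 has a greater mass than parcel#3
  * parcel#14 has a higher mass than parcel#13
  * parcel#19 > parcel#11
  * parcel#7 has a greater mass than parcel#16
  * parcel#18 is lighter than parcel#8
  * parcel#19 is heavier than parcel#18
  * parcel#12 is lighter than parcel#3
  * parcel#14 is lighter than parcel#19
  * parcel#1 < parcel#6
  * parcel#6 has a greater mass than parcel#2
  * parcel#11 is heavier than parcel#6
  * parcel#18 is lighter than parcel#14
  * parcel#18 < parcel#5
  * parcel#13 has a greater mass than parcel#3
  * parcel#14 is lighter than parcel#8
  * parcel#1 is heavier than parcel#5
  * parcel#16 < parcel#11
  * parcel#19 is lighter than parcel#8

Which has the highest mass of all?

parcel#8

parcel#18 is not greatest since parcel#18 < parcel#14; parcel#12 is not greatest since parcel#12 < parcel#3; parcel#16 is not greatest since parcel#16 < parcel#11; parcel#5 is not greatest since parcel#5 < parcel#6; parcel#3 is not greatest since parcel#3 < parcel#7; parcel#2 is not greatest since parcel#2 < parcel#6; parcel#7 is not greatest since parcel#7 < parcel#11; parcel#13 is not greatest since parcel#13 < parcel#14; parcel#1 is not greatest since parcel#1 < parcel#6; parcel#6 is not greatest since parcel#6 < parcel#11; parcel#14 is not greatest since parcel#14 < parcel#19; parcel#11 is not greatest since parcel#11 < parcel#19; parcel#19 is not greatest since parcel#19 < parcel#8.
Only parcel#8 has nothing above it, so parcel#8 is the highest mass.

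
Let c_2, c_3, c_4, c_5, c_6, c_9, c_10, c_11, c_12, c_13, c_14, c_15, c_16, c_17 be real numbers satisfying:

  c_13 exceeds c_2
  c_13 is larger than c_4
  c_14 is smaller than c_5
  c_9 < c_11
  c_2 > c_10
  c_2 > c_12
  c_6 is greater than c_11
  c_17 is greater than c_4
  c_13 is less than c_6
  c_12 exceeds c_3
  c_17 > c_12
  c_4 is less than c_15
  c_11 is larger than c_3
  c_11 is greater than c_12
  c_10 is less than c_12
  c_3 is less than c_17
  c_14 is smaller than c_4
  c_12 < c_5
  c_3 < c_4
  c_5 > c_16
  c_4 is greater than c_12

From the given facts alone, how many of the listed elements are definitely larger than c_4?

The elements the relations force above c_4 are c_13, c_6, c_15, c_17 — no chain reaches any other.
That is 4.

4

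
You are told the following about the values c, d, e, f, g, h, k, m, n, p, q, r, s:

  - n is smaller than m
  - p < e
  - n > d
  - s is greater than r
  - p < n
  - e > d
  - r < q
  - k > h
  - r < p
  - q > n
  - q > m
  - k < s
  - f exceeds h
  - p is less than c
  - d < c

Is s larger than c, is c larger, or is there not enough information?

undetermined

Following every chain through s: below s we get h, r, k.
c is not reached, and no chain runs the other way from c to s.
So the given relations leave the order of s and c undetermined.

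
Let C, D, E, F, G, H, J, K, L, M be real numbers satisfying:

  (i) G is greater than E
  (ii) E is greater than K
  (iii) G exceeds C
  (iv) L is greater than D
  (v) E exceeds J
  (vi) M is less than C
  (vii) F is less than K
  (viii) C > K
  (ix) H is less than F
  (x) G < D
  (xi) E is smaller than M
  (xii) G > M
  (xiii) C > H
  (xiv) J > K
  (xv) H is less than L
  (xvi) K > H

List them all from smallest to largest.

The consecutive links are each given: H < F; F < K; K < J; J < E; E < M; M < C; C < G; G < D; D < L.

H < F < K < J < E < M < C < G < D < L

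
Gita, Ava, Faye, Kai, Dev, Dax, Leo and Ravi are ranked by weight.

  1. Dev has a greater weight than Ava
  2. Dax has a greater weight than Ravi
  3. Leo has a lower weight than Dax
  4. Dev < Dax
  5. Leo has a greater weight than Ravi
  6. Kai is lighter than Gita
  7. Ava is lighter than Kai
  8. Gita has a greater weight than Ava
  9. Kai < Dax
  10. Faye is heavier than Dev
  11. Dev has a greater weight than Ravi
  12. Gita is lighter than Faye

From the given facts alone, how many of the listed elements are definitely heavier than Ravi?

The elements the relations force above Ravi are Leo, Dev, Dax, Faye — no chain reaches any other.
That is 4.

4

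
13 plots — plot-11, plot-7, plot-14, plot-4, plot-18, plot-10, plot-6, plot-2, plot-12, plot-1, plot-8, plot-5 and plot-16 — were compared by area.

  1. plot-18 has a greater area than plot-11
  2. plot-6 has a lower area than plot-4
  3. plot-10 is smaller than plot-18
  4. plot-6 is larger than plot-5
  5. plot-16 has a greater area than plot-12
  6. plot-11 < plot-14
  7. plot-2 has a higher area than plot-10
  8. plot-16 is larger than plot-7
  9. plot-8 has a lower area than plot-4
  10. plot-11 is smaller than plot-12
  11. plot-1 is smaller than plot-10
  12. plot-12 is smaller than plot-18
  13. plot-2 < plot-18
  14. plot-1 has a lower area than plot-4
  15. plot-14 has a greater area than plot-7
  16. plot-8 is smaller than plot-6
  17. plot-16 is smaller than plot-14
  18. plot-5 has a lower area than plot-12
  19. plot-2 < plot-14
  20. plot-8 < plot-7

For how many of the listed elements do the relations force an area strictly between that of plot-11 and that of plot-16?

1

Chaining upward from plot-11 reaches: plot-12, plot-18, plot-14.
Chaining downward from plot-16 reaches: plot-5, plot-8, plot-12, plot-7.
Strictly between plot-11 and plot-16 are those in both lists: plot-12 — 1 element.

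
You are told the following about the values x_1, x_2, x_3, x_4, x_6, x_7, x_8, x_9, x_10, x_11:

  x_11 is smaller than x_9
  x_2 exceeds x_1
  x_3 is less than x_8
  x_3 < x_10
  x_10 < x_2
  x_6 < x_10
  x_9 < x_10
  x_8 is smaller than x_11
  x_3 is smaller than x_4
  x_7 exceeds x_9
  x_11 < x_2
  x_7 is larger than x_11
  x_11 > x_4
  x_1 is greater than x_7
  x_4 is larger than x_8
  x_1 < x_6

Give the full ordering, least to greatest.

x_3 < x_8 < x_4 < x_11 < x_9 < x_7 < x_1 < x_6 < x_10 < x_2

Nothing is placed below x_3, so it is least; from there x_3 < x_8; x_8 < x_4; x_4 < x_11; x_11 < x_9; x_9 < x_7; x_7 < x_1; x_1 < x_6; x_6 < x_10; x_10 < x_2, each given directly.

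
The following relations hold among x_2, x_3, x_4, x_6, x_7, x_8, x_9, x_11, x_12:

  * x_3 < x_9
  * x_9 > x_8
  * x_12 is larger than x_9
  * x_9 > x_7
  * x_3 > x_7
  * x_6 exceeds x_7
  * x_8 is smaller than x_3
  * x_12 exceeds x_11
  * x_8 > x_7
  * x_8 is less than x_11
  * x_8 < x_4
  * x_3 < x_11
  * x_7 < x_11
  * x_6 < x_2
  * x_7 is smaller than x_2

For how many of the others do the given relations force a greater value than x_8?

The elements the relations force above x_8 are x_3, x_9, x_11, x_12, x_4 — no chain reaches any other.
That is 5.

5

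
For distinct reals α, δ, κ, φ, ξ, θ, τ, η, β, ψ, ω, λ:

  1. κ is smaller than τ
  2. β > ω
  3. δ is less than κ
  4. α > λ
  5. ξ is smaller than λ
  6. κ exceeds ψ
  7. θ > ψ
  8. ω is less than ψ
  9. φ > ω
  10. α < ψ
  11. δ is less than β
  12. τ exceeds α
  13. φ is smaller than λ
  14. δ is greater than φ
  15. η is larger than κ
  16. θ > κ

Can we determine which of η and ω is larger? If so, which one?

η

ω < φ and φ < δ give ω < δ.
Then δ < κ extends the chain to κ.
With κ < η: ω < φ < δ < κ < η.
So η is larger.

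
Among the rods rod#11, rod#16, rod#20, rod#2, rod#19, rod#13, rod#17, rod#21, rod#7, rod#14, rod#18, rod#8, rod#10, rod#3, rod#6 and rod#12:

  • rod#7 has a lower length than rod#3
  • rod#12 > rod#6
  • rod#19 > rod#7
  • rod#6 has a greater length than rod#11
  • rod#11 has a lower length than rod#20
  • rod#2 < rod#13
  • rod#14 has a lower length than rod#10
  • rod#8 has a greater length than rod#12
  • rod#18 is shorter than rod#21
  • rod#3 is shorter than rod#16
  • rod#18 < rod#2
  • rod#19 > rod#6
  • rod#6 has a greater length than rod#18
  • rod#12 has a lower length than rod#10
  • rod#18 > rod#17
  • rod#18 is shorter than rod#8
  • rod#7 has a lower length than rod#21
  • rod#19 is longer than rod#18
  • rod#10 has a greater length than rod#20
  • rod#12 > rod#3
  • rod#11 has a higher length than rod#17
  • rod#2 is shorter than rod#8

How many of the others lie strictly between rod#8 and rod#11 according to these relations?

2

Chaining upward from rod#11 reaches: rod#6, rod#20, rod#12, rod#10, rod#19.
Chaining downward from rod#8 reaches: rod#17, rod#7, rod#18, rod#6, rod#3, rod#12, rod#2.
Strictly between rod#11 and rod#8 are those in both lists: rod#6, rod#12 — 2 elements.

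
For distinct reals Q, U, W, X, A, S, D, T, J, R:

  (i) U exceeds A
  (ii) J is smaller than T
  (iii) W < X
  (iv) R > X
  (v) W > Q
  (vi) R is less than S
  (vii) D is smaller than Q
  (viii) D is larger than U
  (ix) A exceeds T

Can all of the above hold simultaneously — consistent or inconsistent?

consistent

Every relation is compatible with J < T < A < U < D < Q < W < X < R < S; the set is consistent.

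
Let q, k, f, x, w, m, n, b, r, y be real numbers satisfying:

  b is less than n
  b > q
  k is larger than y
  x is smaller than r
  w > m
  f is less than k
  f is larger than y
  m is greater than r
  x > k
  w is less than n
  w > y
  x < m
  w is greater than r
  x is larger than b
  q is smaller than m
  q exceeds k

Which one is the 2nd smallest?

Piecing the relations together gives one ordering: y < f < k < q < b < x < r < m < w < n.
Counting 2 from the smallest end gives f.

f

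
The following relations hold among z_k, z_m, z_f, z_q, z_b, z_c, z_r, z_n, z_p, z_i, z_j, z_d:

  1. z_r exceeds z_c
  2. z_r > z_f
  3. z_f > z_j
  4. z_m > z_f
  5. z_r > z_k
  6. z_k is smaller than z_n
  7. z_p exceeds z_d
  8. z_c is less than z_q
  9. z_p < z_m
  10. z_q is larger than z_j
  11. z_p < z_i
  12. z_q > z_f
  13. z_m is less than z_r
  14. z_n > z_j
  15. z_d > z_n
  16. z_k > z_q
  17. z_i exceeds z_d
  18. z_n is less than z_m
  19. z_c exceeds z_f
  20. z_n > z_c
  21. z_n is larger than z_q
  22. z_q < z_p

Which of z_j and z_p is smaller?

The relevant relations are z_j < z_f; z_f < z_c; z_c < z_q; z_q < z_k; z_k < z_n; z_n < z_d; z_d < z_p.
Chaining these gives z_j < z_f < z_c < z_q < z_k < z_n < z_d < z_p.
So z_j < z_p; z_j is the smaller of the two.

z_j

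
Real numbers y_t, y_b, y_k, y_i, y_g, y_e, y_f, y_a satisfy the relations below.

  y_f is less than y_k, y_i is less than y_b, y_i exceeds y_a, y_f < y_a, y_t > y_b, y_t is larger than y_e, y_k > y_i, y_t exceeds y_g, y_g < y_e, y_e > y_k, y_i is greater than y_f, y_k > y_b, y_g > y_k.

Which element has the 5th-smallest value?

y_k

The consecutive relations fix a unique order: y_f < y_a < y_i < y_b < y_k < y_g < y_e < y_t.
Counting 5 from the smallest end gives y_k.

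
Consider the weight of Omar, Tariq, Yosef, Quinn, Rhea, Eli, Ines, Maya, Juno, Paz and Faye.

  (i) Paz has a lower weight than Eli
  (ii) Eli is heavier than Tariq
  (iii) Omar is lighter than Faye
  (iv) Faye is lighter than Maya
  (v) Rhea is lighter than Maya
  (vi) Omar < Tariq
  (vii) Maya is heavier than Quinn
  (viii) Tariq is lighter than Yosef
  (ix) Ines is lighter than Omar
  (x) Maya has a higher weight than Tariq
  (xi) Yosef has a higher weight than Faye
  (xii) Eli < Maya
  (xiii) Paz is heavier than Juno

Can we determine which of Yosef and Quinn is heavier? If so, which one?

Following every chain through Quinn: above Quinn we get Maya.
Yosef is not reached, and no chain runs the other way from Yosef to Quinn.
So the given relations leave the order of Quinn and Yosef undetermined.

undetermined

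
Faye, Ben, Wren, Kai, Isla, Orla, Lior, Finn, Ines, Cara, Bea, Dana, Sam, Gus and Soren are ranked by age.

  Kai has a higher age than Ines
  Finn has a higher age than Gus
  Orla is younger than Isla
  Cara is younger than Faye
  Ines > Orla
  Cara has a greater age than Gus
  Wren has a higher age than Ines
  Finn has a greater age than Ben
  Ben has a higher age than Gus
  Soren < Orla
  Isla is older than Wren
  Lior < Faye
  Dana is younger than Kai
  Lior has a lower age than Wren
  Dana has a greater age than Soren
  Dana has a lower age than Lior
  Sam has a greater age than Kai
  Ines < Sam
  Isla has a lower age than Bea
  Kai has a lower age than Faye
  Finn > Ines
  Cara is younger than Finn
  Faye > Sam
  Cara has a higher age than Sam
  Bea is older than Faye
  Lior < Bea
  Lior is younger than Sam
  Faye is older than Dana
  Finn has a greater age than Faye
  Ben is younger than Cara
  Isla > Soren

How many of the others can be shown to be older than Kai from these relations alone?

From Kai the given relations immediately reach Sam, Faye.
From those, Cara, Finn, Bea — 5 in total.
No other element is forced above Kai by the given relations, so the count is 5.

5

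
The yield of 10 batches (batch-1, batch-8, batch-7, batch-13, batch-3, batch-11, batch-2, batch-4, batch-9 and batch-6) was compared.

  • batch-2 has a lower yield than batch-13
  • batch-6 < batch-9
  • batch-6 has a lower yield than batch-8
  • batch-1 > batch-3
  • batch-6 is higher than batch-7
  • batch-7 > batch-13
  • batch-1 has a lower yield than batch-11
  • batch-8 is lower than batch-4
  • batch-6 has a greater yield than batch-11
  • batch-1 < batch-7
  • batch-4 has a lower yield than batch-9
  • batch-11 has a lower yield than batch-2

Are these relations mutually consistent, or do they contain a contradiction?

The single ordering batch-3 < batch-1 < batch-11 < batch-2 < batch-13 < batch-7 < batch-6 < batch-8 < batch-4 < batch-9 satisfies every listed relation, so no contradiction arises.

consistent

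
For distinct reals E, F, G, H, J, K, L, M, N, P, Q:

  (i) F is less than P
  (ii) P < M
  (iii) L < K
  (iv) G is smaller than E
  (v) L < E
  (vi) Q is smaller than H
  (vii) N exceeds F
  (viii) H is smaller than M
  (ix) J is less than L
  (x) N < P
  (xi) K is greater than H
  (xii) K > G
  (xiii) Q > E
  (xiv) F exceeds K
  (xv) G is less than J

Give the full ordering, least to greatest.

The consecutive links are each given: G < J; J < L; L < E; E < Q; Q < H; H < K; K < F; F < N; N < P; P < M.

G < J < L < E < Q < H < K < F < N < P < M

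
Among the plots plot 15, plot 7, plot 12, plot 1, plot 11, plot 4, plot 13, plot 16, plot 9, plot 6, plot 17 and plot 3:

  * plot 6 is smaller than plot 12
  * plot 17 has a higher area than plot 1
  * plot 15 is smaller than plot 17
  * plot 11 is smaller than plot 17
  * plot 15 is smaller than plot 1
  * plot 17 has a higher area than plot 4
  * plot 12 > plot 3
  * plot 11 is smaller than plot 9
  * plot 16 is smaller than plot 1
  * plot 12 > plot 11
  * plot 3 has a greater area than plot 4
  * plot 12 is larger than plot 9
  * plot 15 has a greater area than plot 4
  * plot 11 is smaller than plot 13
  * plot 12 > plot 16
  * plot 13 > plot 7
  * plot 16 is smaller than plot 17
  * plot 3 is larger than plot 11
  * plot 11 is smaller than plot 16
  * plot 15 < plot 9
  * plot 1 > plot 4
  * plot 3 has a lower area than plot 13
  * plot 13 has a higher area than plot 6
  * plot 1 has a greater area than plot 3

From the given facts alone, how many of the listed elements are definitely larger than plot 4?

7

Directly above plot 4: plot 15, plot 3, plot 1, plot 17.
One step further: plot 13, plot 9, plot 12 (7 so far).
Nothing else is reachable above plot 4; 7 in all.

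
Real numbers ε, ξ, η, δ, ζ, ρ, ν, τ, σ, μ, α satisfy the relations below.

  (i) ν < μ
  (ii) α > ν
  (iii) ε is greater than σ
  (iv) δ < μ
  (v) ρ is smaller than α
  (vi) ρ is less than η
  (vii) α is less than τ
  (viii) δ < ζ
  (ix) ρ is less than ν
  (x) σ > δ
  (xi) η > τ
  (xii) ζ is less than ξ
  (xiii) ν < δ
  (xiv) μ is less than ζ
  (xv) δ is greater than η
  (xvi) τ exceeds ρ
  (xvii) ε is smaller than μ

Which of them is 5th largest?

σ

The consecutive relations fix a unique order: ρ < ν < α < τ < η < δ < σ < ε < μ < ζ < ξ.
Counting 5 from the largest end gives σ.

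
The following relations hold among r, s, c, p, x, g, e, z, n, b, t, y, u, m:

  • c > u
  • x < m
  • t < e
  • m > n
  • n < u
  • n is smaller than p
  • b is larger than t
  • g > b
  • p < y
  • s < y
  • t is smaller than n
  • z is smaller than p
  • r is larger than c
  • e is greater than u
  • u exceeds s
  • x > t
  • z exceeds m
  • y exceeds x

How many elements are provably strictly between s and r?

Chaining upward from s reaches: u, e, c, y.
Chaining downward from r reaches: t, n, u, c.
Strictly between s and r are those in both lists: u, c — 2 elements.

2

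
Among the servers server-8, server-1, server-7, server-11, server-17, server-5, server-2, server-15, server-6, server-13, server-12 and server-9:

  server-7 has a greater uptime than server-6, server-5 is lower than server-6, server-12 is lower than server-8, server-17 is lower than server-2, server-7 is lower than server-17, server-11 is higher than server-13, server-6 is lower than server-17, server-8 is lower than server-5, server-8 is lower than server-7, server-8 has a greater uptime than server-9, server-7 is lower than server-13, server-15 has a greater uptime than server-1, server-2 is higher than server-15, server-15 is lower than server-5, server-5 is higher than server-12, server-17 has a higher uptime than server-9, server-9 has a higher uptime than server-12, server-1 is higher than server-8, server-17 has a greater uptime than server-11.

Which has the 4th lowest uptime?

server-1

Chaining the given pairs: server-12 < server-9 < server-8 < server-1 < server-15 < server-5 < server-6 < server-7 < server-13 < server-11 < server-17 < server-2.
The 4th smallest is server-1.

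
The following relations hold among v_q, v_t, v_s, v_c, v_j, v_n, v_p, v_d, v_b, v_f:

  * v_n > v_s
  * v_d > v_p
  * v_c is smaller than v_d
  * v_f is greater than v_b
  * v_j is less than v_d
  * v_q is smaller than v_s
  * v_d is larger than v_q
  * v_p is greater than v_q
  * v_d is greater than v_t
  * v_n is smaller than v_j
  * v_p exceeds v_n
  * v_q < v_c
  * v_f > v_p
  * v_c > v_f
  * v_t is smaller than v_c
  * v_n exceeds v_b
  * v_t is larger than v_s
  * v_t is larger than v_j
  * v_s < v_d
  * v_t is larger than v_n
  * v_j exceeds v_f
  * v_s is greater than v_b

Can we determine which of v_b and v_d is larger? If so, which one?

v_d

The relevant relations are v_b < v_s; v_s < v_n; v_n < v_p; v_p < v_f; v_f < v_j; v_j < v_t; v_t < v_c; v_c < v_d.
Chaining these gives v_b < v_s < v_n < v_p < v_f < v_j < v_t < v_c < v_d.
So v_d is larger.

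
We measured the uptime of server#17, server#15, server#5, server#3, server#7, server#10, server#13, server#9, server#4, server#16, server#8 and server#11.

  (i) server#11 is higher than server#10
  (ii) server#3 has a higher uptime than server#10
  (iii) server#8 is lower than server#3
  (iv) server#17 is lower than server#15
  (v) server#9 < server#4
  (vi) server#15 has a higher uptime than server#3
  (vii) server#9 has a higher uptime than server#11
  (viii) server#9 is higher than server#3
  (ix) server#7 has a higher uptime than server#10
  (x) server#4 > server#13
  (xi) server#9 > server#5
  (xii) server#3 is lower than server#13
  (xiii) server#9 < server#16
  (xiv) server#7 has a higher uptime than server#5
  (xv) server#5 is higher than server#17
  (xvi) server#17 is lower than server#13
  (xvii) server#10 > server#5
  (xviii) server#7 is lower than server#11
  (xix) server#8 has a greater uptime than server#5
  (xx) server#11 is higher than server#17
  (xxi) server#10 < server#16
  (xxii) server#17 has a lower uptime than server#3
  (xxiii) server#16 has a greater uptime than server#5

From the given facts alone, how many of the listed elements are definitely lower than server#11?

Directly below server#11: server#17, server#10, server#7.
One step further: server#5 (4 so far).
Nothing else is reachable below server#11; 4 in all.

4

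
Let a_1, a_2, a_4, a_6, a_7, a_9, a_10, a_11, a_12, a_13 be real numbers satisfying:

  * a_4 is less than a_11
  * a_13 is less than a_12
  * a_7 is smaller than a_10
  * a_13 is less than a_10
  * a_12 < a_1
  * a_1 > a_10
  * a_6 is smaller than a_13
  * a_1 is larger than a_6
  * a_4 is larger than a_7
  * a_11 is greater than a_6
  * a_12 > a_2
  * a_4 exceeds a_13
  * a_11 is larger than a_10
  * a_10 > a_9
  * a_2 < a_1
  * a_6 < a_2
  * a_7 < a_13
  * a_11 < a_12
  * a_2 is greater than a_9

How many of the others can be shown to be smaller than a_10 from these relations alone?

Directly below a_10: a_7, a_9, a_13.
One step further: a_6 (4 so far).
No other element is forced below a_10 by the given relations, so the count is 4.

4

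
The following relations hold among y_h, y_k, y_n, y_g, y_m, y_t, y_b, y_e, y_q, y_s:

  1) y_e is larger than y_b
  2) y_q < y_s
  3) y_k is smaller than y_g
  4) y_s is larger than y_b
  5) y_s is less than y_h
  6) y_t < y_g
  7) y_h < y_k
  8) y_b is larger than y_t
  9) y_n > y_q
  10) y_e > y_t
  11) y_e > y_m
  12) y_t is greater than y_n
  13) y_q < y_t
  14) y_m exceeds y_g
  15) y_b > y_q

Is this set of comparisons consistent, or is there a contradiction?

consistent

The single ordering y_q < y_n < y_t < y_b < y_s < y_h < y_k < y_g < y_m < y_e satisfies every listed relation, so no contradiction arises.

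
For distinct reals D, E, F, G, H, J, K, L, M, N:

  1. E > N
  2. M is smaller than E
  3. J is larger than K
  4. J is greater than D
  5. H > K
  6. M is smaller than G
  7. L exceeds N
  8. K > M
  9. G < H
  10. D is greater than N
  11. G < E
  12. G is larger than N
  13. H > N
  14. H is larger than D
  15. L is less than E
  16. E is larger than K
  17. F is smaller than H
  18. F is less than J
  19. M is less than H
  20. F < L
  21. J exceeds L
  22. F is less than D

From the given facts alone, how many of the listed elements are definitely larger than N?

From N the given relations immediately reach D, G, L, E, H.
From those, J — 6 in total.
Nothing else is reachable above N; 6 in all.

6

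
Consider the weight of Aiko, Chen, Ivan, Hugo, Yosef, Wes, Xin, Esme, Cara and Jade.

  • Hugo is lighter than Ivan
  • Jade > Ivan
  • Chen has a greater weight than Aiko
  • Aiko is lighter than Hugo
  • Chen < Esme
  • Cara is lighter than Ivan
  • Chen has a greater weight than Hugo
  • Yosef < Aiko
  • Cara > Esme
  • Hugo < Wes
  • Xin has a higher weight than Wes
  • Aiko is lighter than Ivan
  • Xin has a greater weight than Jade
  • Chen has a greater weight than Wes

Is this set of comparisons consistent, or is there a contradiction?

consistent

Every relation is compatible with Yosef < Aiko < Hugo < Wes < Chen < Esme < Cara < Ivan < Jade < Xin; the set is consistent.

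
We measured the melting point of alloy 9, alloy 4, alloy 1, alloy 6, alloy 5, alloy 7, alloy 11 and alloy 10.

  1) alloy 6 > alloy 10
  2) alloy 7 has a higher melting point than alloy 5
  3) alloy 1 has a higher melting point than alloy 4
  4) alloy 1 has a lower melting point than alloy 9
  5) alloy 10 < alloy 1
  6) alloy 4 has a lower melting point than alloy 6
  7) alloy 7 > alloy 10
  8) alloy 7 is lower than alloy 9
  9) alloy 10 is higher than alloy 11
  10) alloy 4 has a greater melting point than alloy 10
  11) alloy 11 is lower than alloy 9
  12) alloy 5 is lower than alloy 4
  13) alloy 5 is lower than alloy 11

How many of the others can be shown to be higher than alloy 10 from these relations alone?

5

The elements the relations force above alloy 10 are alloy 4, alloy 6, alloy 1, alloy 7, alloy 9 — no chain reaches any other.
That is 5.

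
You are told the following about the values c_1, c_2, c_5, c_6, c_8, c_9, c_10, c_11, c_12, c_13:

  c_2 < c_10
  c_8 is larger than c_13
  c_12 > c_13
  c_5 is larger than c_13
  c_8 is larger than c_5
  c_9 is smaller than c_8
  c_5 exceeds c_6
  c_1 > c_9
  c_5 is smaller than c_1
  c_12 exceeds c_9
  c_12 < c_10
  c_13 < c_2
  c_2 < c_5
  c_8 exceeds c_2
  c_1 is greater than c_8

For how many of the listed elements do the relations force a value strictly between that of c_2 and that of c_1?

2

Chaining upward from c_2 reaches: c_5, c_8, c_10.
Chaining downward from c_1 reaches: c_13, c_6, c_5, c_9, c_8.
Strictly between c_2 and c_1 are those in both lists: c_5, c_8 — 2 elements.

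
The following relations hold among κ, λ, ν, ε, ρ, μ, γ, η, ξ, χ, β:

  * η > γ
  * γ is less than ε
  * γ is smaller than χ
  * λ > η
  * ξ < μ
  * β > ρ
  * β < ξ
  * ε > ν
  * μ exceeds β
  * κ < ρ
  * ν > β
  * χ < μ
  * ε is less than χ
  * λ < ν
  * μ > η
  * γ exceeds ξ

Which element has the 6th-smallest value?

η

The consecutive relations fix a unique order: κ < ρ < β < ξ < γ < η < λ < ν < ε < χ < μ.
Counting 6 from the smallest end gives η.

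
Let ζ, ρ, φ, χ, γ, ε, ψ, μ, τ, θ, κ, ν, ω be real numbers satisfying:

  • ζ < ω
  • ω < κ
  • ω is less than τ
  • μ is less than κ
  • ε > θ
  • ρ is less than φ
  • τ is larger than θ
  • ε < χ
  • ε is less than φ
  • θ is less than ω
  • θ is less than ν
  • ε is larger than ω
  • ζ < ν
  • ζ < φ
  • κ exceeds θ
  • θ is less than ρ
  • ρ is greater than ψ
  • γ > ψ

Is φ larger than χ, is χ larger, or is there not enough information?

undetermined

Following every chain through χ: below χ we get ζ, θ, ω, ε.
φ is not reached, and no chain runs the other way from φ to χ.
So the given relations leave the order of χ and φ undetermined.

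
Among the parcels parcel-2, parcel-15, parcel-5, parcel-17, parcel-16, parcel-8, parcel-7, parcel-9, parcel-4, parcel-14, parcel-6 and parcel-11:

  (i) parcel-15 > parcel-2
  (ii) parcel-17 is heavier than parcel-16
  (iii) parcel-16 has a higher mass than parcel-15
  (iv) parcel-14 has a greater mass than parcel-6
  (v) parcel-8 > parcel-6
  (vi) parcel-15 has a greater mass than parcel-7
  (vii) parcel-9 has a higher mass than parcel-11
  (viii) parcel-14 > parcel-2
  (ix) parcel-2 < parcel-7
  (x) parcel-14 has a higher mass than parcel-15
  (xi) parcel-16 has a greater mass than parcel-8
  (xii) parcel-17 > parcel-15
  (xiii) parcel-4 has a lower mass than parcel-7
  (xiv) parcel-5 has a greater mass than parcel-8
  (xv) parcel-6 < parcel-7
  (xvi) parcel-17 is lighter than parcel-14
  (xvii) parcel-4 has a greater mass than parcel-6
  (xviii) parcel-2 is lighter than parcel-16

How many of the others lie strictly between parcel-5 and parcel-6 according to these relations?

Chaining upward from parcel-6 reaches: parcel-8, parcel-4, parcel-7, parcel-15, parcel-16, parcel-17, parcel-14.
Chaining downward from parcel-5 reaches: parcel-8.
Strictly between parcel-6 and parcel-5 are those in both lists: parcel-8 — 1 element.

1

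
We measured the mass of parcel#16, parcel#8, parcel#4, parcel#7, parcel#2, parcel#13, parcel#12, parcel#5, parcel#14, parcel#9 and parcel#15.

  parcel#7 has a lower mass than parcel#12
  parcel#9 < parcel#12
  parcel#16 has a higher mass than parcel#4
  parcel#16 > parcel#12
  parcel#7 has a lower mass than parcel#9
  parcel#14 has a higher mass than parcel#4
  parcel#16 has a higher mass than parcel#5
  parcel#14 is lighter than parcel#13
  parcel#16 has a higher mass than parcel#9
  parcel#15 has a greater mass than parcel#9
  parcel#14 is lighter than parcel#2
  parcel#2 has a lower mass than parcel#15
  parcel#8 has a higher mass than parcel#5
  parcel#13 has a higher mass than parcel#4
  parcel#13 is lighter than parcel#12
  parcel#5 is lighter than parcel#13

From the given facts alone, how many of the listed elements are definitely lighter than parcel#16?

7

From parcel#16 the given relations immediately reach parcel#4, parcel#5, parcel#9, parcel#12.
From those, parcel#7, parcel#13 — 6 in total.
From those, parcel#14 — 7 in total.
No other element is forced below parcel#16 by the given relations, so the count is 7.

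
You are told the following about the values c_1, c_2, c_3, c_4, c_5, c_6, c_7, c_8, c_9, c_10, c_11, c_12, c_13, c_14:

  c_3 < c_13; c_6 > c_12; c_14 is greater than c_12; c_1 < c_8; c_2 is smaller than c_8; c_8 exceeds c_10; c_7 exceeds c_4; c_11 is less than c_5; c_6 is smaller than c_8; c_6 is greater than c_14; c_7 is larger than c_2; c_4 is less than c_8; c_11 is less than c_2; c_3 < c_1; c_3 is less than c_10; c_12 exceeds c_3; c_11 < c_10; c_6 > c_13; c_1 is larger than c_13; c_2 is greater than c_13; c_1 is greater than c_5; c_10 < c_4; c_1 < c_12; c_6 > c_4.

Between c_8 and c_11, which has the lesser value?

c_11

c_11 < c_5 < c_1 < c_12 < c_14 < c_6 < c_8, by transitivity through c_5, c_1, c_12, c_14, c_6.
So c_11 < c_8; c_11 is the smaller of the two.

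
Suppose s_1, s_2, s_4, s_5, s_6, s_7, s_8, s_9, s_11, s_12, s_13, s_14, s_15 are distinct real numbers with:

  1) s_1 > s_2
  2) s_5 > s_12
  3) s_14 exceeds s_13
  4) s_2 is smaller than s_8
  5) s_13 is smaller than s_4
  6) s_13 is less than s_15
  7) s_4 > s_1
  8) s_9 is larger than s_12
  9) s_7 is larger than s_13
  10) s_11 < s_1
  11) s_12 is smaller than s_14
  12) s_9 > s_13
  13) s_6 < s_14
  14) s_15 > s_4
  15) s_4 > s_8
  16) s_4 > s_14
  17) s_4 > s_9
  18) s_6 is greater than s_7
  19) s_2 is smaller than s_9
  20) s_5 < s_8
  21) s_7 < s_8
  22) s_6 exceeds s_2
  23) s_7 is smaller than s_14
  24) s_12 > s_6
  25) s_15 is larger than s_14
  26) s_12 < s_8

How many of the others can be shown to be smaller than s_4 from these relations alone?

11

The elements the relations force below s_4 are s_13, s_7, s_2, s_11, s_6, s_12, s_1, s_5, s_9, s_14, s_8 — no chain reaches any other.
That is 11.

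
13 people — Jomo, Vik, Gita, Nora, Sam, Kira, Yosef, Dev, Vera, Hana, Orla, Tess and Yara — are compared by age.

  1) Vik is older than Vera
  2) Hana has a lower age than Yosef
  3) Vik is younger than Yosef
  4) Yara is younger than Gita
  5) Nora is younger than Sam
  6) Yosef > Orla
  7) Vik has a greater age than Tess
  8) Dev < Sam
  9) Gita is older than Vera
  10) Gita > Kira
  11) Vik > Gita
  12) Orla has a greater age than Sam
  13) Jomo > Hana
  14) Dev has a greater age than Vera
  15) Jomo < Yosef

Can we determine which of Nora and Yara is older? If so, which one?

Following every chain through Nora: above Nora we get Sam, Orla, Yosef.
Yara is not reached, and no chain runs the other way from Yara to Nora.
So the given relations leave the order of Nora and Yara undetermined.

undetermined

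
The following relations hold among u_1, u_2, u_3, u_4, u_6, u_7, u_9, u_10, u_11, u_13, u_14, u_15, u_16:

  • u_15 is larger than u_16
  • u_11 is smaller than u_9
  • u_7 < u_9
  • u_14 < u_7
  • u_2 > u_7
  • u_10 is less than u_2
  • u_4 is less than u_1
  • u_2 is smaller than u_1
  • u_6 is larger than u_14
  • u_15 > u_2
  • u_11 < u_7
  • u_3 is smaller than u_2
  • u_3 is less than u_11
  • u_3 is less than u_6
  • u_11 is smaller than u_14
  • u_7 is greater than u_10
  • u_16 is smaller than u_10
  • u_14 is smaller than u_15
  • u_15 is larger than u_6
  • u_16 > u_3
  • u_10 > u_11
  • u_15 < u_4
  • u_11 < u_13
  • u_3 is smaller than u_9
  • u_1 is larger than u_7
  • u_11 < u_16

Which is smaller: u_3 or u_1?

Following the relations from u_3: u_3 < u_16 < u_10 < u_7 < u_2 < u_15 < u_4 < u_1.
So u_3 < u_1; u_3 is the smaller of the two.

u_3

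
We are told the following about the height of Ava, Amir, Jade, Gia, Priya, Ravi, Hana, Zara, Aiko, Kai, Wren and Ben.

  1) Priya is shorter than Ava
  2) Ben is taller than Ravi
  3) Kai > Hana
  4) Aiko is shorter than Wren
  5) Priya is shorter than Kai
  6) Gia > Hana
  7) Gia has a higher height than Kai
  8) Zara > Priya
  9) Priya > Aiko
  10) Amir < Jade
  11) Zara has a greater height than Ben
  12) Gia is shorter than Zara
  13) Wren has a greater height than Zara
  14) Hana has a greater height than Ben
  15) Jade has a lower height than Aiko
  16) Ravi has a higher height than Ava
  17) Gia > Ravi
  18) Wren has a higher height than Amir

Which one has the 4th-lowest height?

The consecutive relations fix a unique order: Amir < Jade < Aiko < Priya < Ava < Ravi < Ben < Hana < Kai < Gia < Zara < Wren.
Counting 4 from the smallest end gives Priya.

Priya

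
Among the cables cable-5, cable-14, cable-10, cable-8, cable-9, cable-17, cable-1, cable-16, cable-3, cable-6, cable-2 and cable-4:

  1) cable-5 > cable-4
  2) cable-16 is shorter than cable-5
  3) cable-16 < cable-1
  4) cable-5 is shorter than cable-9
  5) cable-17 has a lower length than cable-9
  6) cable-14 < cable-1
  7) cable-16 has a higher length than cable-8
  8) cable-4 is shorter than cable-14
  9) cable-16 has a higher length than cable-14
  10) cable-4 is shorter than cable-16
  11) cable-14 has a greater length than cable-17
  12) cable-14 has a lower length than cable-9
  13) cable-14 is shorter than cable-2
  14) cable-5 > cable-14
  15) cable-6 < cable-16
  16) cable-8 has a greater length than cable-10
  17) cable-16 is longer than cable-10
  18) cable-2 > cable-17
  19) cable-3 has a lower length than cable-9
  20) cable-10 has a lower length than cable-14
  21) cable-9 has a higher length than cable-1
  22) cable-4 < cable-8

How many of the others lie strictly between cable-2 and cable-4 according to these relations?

1

Chaining upward from cable-4 reaches: cable-8, cable-14, cable-16, cable-1, cable-5, cable-9.
Chaining downward from cable-2 reaches: cable-10, cable-17, cable-14.
Strictly between cable-4 and cable-2 are those in both lists: cable-14 — 1 element.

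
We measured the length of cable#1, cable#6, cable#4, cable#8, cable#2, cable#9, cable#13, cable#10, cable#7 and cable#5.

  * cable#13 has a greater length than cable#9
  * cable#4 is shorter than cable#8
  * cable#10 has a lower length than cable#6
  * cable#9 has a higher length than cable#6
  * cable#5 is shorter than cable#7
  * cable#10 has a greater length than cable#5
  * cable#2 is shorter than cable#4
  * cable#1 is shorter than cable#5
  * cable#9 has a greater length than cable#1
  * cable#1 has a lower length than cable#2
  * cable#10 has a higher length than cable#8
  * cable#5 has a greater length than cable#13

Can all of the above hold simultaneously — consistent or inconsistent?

Chaining the given relations yields cable#10 < cable#6 < cable#9 < cable#13 < cable#5, so cable#10 < cable#5. But one relation states cable#5 < cable#10. These cannot both hold.

inconsistent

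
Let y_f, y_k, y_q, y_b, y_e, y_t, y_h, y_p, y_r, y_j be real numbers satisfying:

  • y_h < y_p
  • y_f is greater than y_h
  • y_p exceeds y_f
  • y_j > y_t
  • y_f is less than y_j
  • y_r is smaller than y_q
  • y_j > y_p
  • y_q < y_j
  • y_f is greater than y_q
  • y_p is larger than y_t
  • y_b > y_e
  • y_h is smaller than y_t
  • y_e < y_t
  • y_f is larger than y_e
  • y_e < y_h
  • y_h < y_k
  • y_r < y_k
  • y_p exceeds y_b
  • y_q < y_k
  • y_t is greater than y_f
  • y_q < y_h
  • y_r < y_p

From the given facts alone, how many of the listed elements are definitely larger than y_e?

Directly above y_e: y_b, y_h, y_f, y_t.
One step further: y_p, y_j, y_k (7 so far).
No other element is forced above y_e by the given relations, so the count is 7.

7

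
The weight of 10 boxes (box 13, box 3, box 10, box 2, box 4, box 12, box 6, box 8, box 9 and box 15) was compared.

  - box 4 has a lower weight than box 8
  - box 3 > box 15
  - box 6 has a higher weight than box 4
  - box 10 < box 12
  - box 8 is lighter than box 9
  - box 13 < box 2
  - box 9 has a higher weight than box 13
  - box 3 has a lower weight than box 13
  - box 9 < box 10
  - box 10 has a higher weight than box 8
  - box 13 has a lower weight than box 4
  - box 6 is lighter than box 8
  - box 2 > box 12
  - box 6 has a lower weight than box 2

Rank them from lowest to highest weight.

box 15 < box 3 < box 13 < box 4 < box 6 < box 8 < box 9 < box 10 < box 12 < box 2

The consecutive links are each given: box 15 < box 3; box 3 < box 13; box 13 < box 4; box 4 < box 6; box 6 < box 8; box 8 < box 9; box 9 < box 10; box 10 < box 12; box 12 < box 2.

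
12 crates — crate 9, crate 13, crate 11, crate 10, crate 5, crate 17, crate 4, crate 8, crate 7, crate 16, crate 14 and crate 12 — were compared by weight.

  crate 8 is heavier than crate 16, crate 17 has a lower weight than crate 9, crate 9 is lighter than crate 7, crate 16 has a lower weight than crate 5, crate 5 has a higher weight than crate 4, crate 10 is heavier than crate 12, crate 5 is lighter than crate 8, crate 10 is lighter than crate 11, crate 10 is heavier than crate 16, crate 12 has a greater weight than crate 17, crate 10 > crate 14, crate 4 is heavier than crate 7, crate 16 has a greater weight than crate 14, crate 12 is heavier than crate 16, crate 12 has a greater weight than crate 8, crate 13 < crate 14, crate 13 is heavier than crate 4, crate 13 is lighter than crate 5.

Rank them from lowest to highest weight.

crate 17 < crate 9 < crate 7 < crate 4 < crate 13 < crate 14 < crate 16 < crate 5 < crate 8 < crate 12 < crate 10 < crate 11

Each adjacent pair is fixed by a given relation: crate 17 < crate 9; crate 9 < crate 7; crate 7 < crate 4; crate 4 < crate 13; crate 13 < crate 14; crate 14 < crate 16; crate 16 < crate 5; crate 5 < crate 8; crate 8 < crate 12; crate 12 < crate 10; crate 10 < crate 11. Chaining them end to end gives the full order.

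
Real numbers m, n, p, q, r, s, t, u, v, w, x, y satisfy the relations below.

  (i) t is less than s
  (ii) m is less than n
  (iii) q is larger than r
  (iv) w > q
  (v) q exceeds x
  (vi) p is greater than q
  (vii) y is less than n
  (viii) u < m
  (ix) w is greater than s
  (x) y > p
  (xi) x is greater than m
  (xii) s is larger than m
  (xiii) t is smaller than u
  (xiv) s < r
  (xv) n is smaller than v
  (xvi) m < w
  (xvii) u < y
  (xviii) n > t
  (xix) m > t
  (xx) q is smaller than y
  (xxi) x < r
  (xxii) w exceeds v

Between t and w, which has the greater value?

The relevant relations are t < u; u < m; m < s; s < r; r < q; q < p; p < y; y < n; n < v; v < w.
Chaining these gives t < u < m < s < r < q < p < y < n < v < w.
So t < w; w is the larger of the two.

w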